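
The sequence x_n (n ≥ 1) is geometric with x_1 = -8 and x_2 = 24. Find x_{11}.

Common ratio r = -3.
x_n = (-8)·(-3)^(n-1).
x_{11} = (-8)·(-3)^10 = -472392.

-472392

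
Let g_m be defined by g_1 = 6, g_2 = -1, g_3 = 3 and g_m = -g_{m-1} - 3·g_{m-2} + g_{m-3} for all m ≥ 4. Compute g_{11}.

-169

g_4 = 6, g_5 = -16, g_6 = 1, g_7 = 53, g_8 = -72, g_9 = -86, g_{10} = 355, g_{11} = -169.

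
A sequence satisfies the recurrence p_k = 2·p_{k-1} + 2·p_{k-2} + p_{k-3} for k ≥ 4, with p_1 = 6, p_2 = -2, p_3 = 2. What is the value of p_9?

Compute successive terms:
p_4 = 6  p_5 = 14  p_6 = 42  p_7 = 118  p_8 = 334  p_9 = 946.

946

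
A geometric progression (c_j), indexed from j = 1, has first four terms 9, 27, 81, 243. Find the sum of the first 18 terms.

Common ratio r = 3.
c_j = 9·3^(j-1).
S = 9·(3^18 - 1)/(3 - 1) = 9·(387420489 - 1)/(2) = 1743392196.

1743392196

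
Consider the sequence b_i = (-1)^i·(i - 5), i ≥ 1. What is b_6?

1

(-1)^6 = 1; i - 5 at i=6 is 1; so b_6 = 1.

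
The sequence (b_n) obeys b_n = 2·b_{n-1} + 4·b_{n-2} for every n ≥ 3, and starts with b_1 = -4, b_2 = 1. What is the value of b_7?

-1024

Compute successive terms:
b_3 = -14;  b_4 = -24;  b_5 = -104;  b_6 = -304;  b_7 = -1024.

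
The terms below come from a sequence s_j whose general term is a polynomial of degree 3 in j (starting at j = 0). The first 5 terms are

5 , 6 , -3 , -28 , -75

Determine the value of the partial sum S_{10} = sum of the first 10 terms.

1st diffs: 1, -9, -25, -47.
2nd diffs: -10, -16, -22.
3rd diffs: -6, -6 (constant).
So s_j = -j^3 - 2j^2 + 4j + 5.
Continuing: …, -150, -259, -408, -603, …, s_9 = -850.
Summing j = 0..9 (10 terms) gives -2365.

-2365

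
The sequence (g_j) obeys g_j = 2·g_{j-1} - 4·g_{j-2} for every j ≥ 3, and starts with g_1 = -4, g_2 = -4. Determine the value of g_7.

-256

Applying the relation repeatedly:
g_3 = 8  g_4 = 32  g_5 = 32  g_6 = -64  g_7 = -256.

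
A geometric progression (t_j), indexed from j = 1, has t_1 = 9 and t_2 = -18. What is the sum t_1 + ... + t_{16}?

-196605

Common ratio r = -2.
t_j = 9·(-2)^(j-1).
S = 9·((-2)^16 - 1)/(-2 - 1) = 9·(65536 - 1)/(-3) = -196605.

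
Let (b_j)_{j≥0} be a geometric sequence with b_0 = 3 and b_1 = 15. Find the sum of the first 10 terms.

Common ratio r = 5.
b_j = 3·5^(j-0).
S = 3·(5^10 - 1)/(5 - 1) = 3·(9765625 - 1)/(4) = 7324218.

7324218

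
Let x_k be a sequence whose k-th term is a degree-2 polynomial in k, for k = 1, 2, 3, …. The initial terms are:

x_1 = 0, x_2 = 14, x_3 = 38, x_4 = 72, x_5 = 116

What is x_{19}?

1782

1st diffs: 14, 24, 34, 44.
2nd diffs: 10, 10, 10 (constant).
So x_k = 5k^2 - k - 4.
Evaluating at k = 19 gives x_{19} = 1782.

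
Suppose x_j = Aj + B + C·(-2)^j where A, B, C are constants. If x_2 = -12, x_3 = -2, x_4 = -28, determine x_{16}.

-65572

At j = 2, 3, 4: 2A + B + 4C = -12; 3A + B - 8C = -2; 4A + B + 16C = -28.
Subtracting the first from the second: A - 12C = 10.
Subtracting the second from the third: A + 24C = -26.
Solving: C = -1, A = -2, then B = -4.
Hence x_{16} = -2·16 + (-4) + (-1)·65536 = -65572.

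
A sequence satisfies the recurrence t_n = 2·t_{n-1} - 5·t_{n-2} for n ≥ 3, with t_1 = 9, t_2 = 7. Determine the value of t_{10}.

t_3 = -31  t_4 = -97  t_5 = -39  t_6 = 407  t_7 = 1009  t_8 = -17  t_9 = -5079  t_{10} = -10073.

-10073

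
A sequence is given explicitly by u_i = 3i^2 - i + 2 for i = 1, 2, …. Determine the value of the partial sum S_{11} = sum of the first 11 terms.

1474

Over i = 1..11: Σi = 66, Σi² = 506.
Total = (3)·506 + (-1)·66 + (2)·11 = 1474.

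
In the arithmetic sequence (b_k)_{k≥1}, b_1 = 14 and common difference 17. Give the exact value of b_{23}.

b_k = 14 + (k - 1)·17.
b_{23} = 14 + 22·17 = 388.

388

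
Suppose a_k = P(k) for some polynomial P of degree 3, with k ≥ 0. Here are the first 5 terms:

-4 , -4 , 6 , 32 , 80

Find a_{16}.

1st diffs: 0, 10, 26, 48.
2nd diffs: 10, 16, 22.
3rd diffs: 6, 6 (constant).
So a_k = k^3 + 2k^2 - 3k - 4.
Evaluating at k = 16 gives a_{16} = 4556.

4556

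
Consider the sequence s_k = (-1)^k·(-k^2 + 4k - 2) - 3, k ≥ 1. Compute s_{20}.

(-1)^20 = 1; -k^2 + 4k - 2 at k=20 is -322; so s_{20} = -325.

-325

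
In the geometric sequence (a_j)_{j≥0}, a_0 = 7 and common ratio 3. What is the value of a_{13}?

a_j = 7·3^(j-0).
a_{13} = 7·3^13 = 11160261.

11160261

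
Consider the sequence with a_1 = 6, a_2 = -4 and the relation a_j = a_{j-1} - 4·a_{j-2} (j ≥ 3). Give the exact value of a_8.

Iterate the recurrence:
a_3 = -28; a_4 = -12; a_5 = 100; a_6 = 148; a_7 = -252; a_8 = -844.

-844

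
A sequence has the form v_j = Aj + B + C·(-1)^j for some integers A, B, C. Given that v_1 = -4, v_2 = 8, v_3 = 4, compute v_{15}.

52

Write the equations: A + B - C = -4; 2A + B + C = 8; 3A + B - C = 4.
Subtracting the first from the second: A + 2C = 12.
Subtracting the second from the third: A - 2C = -4.
Solving: C = 4, A = 4, then B = -4.
So v_j = 4·j + (-4) + 4·(-1)^j; at j=15 this is 52.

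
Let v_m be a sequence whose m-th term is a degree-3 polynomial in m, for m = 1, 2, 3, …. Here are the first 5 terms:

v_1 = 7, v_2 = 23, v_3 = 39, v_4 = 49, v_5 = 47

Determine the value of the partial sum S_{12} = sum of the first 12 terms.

1st diffs: 16, 16, 10, -2.
2nd diffs: 0, -6, -12.
3rd diffs: -6, -6 (constant).
So v_m = -m^3 + 6m^2 + 5m - 3.
Continuing: …, 27, -17, -91, -201, …, v_{12} = -807.
Summing m = 1..12 (12 terms) gives -1830.

-1830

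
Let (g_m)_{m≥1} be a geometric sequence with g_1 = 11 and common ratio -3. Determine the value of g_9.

72171

g_m = 11·(-3)^(m-1).
g_9 = 11·(-3)^8 = 72171.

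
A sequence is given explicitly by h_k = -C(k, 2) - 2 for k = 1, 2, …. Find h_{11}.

-57

C(11, 2) = 55, so h_{11} = -57.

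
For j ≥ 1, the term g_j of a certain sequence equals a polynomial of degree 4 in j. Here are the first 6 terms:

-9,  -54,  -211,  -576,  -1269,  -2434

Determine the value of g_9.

1st diffs: -45, -157, -365, -693, -1165.
2nd diffs: -112, -208, -328, -472.
3rd diffs: -96, -120, -144.
4th diffs: -24, -24 (constant).
So g_j = -j^4 - 6j^3 + 5j^2 - 3j - 4.
Evaluating at j = 9 gives g_9 = -10561.

-10561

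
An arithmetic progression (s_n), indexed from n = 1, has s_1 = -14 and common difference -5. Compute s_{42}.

s_n = -14 + (n - 1)·(-5).
s_{42} = -14 + 41·(-5) = -219.

-219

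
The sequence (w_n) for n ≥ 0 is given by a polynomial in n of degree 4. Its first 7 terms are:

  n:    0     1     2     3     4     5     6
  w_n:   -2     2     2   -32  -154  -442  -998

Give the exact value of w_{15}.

-46772

1st diffs: 4, 0, -34, -122, -288, -556.
2nd diffs: -4, -34, -88, -166, -268.
3rd diffs: -30, -54, -78, -102.
4th diffs: -24, -24, -24 (constant).
Newton forward-difference form: w_n = -2 + 4·C(n,1) + (-4)·C(n,2) + (-30)·C(n,3) + (-24)·C(n,4).
At n = 15: n = 15, so w_{15} = -2 + 60 - 420 - 13650 - 32760 = -46772.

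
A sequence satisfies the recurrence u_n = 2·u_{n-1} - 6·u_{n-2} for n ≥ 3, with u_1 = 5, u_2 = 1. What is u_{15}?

-1098496

u_3 = -28;  u_4 = -62;  u_5 = 44;  …;  u_{12} = 91936;  u_{13} = -2368;  u_{14} = -556352;  u_{15} = -1098496.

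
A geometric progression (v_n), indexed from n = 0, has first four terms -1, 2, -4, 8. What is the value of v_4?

-16

Common ratio r = -2.
v_n = (-1)·(-2)^(n-0).
v_4 = (-1)·(-2)^4 = -16.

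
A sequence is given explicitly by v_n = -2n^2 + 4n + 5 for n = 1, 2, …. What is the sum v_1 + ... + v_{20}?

-4800

Over n = 1..20: Σn = 210, Σn² = 2870.
Total = (-2)·2870 + (4)·210 + (5)·20 = -4800.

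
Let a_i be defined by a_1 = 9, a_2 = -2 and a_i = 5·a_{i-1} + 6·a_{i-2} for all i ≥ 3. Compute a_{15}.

78364164104

Step forward from the initial values:
a_3 = 44; a_4 = 208; a_5 = 1304; …; a_{12} = 362797048; a_{13} = 2176782344; a_{14} = 13060694008; a_{15} = 78364164104.
(Characteristic roots are 6 and -1.)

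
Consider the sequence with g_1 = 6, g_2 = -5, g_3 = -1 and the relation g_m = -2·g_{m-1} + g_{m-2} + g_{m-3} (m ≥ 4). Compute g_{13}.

-7820

Iterate the recurrence:
g_4 = 3; g_5 = -12; g_6 = 26; g_7 = -61; g_8 = 136; g_9 = -307; g_{10} = 689; g_{11} = -1549; g_{12} = 3480; g_{13} = -7820.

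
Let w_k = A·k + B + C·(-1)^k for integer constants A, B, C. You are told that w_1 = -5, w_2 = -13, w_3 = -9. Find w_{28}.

Plug in k = 1, 2, 3: A + B - C = -5; 2A + B + C = -13; 3A + B - C = -9.
Subtracting the first from the second: A + 2C = -8.
Subtracting the second from the third: A - 2C = 4.
Solving: C = -3, A = -2, then B = -6.
Therefore w_{28} = -56 + (-6) + (-3)·1 = -65.

-65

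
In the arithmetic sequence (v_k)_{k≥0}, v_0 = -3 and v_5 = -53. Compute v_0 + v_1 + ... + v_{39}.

Common difference d = (-53 - (-3)) / (5 - 0) = -10.
v_k = -3 + (k - 0)·(-10).
v_{39} = -393; S = 40·(-3 + (-393))/2 = -7920.

-7920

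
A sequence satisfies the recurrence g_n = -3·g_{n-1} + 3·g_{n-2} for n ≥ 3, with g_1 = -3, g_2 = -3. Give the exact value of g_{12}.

-317844

Step forward from the initial values:
g_3 = 0, g_4 = -9, g_5 = 27, g_6 = -108, g_7 = 405, g_8 = -1539, g_9 = 5832, g_{10} = -22113, g_{11} = 83835, g_{12} = -317844.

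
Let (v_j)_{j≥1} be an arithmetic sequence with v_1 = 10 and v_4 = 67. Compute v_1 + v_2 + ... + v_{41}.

Common difference d = (67 - 10) / (4 - 1) = 19.
v_j = 10 + (j - 1)·19.
v_{41} = 770; S = 41·(10 + 770)/2 = 15990.

15990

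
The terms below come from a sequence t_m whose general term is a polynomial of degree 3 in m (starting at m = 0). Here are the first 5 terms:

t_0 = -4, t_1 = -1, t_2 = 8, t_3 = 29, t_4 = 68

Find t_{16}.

1st diffs: 3, 9, 21, 39.
2nd diffs: 6, 12, 18.
3rd diffs: 6, 6 (constant).
So t_m = m^3 + 2m - 4.
Evaluating at m = 16 gives t_{16} = 4124.

4124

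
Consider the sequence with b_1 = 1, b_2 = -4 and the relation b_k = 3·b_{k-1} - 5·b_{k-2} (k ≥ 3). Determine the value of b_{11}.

b_3 = -17, b_4 = -31, b_5 = -8, b_6 = 131, b_7 = 433, b_8 = 644, b_9 = -233, b_{10} = -3919, b_{11} = -10592.

-10592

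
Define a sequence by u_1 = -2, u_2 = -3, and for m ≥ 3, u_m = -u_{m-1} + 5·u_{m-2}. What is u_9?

Applying the relation repeatedly:
u_3 = -7;  u_4 = -8;  u_5 = -27;  u_6 = -13;  u_7 = -122;  u_8 = 57;  u_9 = -667.

-667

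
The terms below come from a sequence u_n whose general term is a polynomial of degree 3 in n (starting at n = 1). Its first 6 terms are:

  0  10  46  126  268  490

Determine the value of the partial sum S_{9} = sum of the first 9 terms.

4812

1st diffs: 10, 36, 80, 142, 222.
2nd diffs: 26, 44, 62, 80.
3rd diffs: 18, 18, 18 (constant).
Newton forward-difference form: u_n = 10·C(n-1,1) + 26·C(n-1,2) + 18·C(n-1,3).
Continuing: 810, 1246, 1816.
Summing n = 1..9 (9 terms) gives 4812.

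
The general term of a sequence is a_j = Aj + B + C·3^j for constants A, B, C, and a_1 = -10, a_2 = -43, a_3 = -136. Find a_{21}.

At j = 1, 2, 3: A + B + 3C = -10; 2A + B + 9C = -43; 3A + B + 27C = -136.
Subtracting the first from the second: A + 6C = -33.
Subtracting the second from the third: A + 18C = -93.
Solving: C = -5, A = -3, then B = 8.
So a_j = -3·j + 8 + (-5)·3^j; at j=21 this is -52301766070.

-52301766070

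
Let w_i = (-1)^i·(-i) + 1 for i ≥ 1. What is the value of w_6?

-5

(-1)^6 = 1; -i at i=6 is -6; so w_6 = -5.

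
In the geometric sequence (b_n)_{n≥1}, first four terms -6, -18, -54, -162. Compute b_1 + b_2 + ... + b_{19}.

Common ratio r = 3.
b_n = (-6)·3^(n-1).
S = (-6)·(3^19 - 1)/(3 - 1) = (-6)·(1162261467 - 1)/(2) = -3486784398.

-3486784398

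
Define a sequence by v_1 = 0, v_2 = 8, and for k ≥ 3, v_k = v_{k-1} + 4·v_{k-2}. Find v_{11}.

Step forward from the initial values:
v_3 = 8, v_4 = 40, v_5 = 72, v_6 = 232, v_7 = 520, v_8 = 1448, v_9 = 3528, v_{10} = 9320, v_{11} = 23432.

23432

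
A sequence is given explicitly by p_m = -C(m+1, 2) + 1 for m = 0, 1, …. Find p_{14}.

C(15, 2) = 105, so p_{14} = -104.

-104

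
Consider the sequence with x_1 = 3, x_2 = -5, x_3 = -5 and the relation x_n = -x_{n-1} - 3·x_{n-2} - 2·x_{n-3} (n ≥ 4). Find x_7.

Applying the relation repeatedly:
x_4 = 14;  x_5 = 11;  x_6 = -43;  x_7 = -18.

-18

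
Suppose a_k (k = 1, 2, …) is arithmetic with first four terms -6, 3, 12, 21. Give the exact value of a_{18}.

Common difference d = 9.
a_k = -6 + (k - 1)·9.
a_{18} = -6 + 17·9 = 147.

147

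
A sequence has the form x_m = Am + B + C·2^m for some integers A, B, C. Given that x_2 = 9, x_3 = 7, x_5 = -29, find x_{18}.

The three given values yield: 2A + B + 4C = 9; 3A + B + 8C = 7; 5A + B + 32C = -29.
Subtracting the first from the second: A + 4C = -2.
Subtracting the second from the third: 2A + 24C = -36.
Solving: C = -2, A = 6, then B = 5.
Hence x_{18} = 6·18 + 5 + (-2)·262144 = -524175.

-524175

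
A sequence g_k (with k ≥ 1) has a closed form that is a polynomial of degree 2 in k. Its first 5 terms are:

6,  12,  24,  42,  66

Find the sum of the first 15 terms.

1st diffs: 6, 12, 18, 24.
2nd diffs: 6, 6, 6 (constant).
Newton forward-difference form: g_k = 6 + 6·C(k-1,1) + 6·C(k-1,2).
Continuing: …, 96, 132, 174, 222, …, g_{15} = 636.
Summing k = 1..15 (15 terms) gives 3450.

3450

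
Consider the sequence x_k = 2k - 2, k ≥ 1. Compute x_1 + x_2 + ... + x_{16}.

Over k = 1..16: Σk = 136.
Total = (2)·136 + (-2)·16 = 240.

240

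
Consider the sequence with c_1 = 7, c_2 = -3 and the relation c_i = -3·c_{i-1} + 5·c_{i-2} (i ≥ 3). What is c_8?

c_3 = 44; c_4 = -147; c_5 = 661; c_6 = -2718; c_7 = 11459; c_8 = -47967.

-47967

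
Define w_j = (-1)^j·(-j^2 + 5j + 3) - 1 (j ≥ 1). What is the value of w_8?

-22

(-1)^8 = 1; -j^2 + 5j + 3 at j=8 is -21; so w_8 = -22.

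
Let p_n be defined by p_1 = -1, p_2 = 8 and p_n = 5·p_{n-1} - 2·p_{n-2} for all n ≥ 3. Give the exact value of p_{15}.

Compute successive terms:
p_3 = 42, p_4 = 194, p_5 = 886, …, p_{12} = 36414794, p_{13} = 166108006, p_{14} = 757710442, p_{15} = 3456336198.

3456336198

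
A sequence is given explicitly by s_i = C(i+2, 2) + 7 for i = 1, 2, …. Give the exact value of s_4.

C(6, 2) = 15, so s_4 = 22.

22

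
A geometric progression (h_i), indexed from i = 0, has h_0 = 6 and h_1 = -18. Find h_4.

486

Common ratio r = -3.
h_i = 6·(-3)^(i-0).
h_4 = 6·(-3)^4 = 486.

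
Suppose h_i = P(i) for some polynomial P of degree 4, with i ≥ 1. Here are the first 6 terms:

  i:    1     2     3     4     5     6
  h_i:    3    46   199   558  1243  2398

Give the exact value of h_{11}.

1st diffs: 43, 153, 359, 685, 1155.
2nd diffs: 110, 206, 326, 470.
3rd diffs: 96, 120, 144.
4th diffs: 24, 24 (constant).
So h_i = i^4 + 6i^3 - 6i^2 + 4i - 2.
Evaluating at i = 11 gives h_{11} = 21943.

21943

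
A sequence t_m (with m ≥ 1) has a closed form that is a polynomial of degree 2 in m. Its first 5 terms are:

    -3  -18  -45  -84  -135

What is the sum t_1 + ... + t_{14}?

-5775

1st diffs: -15, -27, -39, -51.
2nd diffs: -12, -12, -12 (constant).
Newton forward-difference form: t_m = -3 + (-15)·C(m-1,1) + (-12)·C(m-1,2).
Continuing: …, -198, -273, -360, -459, …, t_{14} = -1134.
Summing m = 1..14 (14 terms) gives -5775.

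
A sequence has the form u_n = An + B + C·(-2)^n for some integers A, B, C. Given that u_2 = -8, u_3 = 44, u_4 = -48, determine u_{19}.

At n = 2, 3, 4: 2A + B + 4C = -8; 3A + B - 8C = 44; 4A + B + 16C = -48.
Subtracting the first from the second: A - 12C = 52.
Subtracting the second from the third: A + 24C = -92.
Solving: C = -4, A = 4, then B = 0.
So u_n = 4·n + 0 + (-4)·(-2)^n; at n=19 this is 2097228.

2097228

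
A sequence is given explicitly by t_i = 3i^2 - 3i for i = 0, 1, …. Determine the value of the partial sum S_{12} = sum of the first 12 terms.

1320

Over i = 0..11: Σi = 66, Σi² = 506.
Total = (3)·506 + (-3)·66 = 1320.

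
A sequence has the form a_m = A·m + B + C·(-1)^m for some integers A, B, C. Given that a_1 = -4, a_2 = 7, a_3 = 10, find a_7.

38

Write the equations: A + B - C = -4; 2A + B + C = 7; 3A + B - C = 10.
Subtracting the first from the second: A + 2C = 11.
Subtracting the second from the third: A - 2C = 3.
Solving: C = 2, A = 7, then B = -9.
So a_m = 7·m + (-9) + 2·(-1)^m; at m=7 this is 38.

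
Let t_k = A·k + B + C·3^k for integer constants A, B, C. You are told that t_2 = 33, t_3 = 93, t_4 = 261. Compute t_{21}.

31381059729

At k = 2, 3, 4: 2A + B + 9C = 33; 3A + B + 27C = 93; 4A + B + 81C = 261.
Subtracting the first from the second: A + 18C = 60.
Subtracting the second from the third: A + 54C = 168.
Solving: C = 3, A = 6, then B = -6.
So t_k = 6·k + (-6) + 3·3^k; at k=21 this is 31381059729.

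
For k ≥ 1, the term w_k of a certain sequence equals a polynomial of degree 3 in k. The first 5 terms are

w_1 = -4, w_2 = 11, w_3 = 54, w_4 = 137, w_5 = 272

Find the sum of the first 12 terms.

13042

1st diffs: 15, 43, 83, 135.
2nd diffs: 28, 40, 52.
3rd diffs: 12, 12 (constant).
Newton forward-difference form: w_k = -4 + 15·C(k-1,1) + 28·C(k-1,2) + 12·C(k-1,3).
Continuing: …, 471, 746, 1109, 1572, …, w_{12} = 3681.
Summing k = 1..12 (12 terms) gives 13042.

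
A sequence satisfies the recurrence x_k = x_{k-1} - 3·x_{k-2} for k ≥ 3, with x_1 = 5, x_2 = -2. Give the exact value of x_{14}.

Iterate the recurrence:
x_3 = -17  x_4 = -11  x_5 = 40  …  x_{11} = 1048  x_{12} = -971  x_{13} = -4115  x_{14} = -1202.

-1202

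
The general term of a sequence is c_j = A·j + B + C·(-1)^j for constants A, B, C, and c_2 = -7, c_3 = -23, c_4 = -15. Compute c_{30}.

The three given values yield: 2A + B + C = -7; 3A + B - C = -23; 4A + B + C = -15.
Subtracting the first from the second: A - 2C = -16.
Subtracting the second from the third: A + 2C = 8.
Solving: C = 6, A = -4, then B = -5.
So c_j = -4·j + (-5) + 6·(-1)^j; at j=30 this is -119.

-119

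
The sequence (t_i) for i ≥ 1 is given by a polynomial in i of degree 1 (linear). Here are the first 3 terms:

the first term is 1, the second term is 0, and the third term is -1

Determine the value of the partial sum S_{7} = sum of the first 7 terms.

1st diffs: -1, -1 (constant).
So t_i = -i + 2.
Continuing: -2, -3, -4, -5.
Summing i = 1..7 (7 terms) gives -14.

-14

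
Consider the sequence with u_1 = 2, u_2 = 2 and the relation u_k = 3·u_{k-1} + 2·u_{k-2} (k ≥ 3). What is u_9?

19610

Compute successive terms:
u_3 = 10; u_4 = 34; u_5 = 122; u_6 = 434; u_7 = 1546; u_8 = 5506; u_9 = 19610.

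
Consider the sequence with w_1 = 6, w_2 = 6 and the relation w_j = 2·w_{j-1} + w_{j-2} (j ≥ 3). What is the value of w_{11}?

Iterate the recurrence:
w_3 = 18; w_4 = 42; w_5 = 102; w_6 = 246; w_7 = 594; w_8 = 1434; w_9 = 3462; w_{10} = 8358; w_{11} = 20178.

20178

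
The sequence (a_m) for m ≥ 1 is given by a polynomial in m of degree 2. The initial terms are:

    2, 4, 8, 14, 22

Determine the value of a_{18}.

308

1st diffs: 2, 4, 6, 8.
2nd diffs: 2, 2, 2 (constant).
Newton forward-difference form: a_m = 2 + 2·C(m-1,1) + 2·C(m-1,2).
At m = 18: m-1 = 17, so a_{18} = 2 + 34 + 272 = 308.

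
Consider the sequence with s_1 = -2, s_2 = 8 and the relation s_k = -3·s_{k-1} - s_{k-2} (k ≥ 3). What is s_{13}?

-335522

Applying the relation repeatedly:
s_3 = -22, s_4 = 58, s_5 = -152, …, s_{10} = 18698, s_{11} = -48952, s_{12} = 128158, s_{13} = -335522.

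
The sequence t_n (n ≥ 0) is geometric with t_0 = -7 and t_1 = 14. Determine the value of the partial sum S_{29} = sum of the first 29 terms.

-1252698797

Common ratio r = -2.
t_n = (-7)·(-2)^(n-0).
S = (-7)·((-2)^29 - 1)/(-2 - 1) = (-7)·(-536870912 - 1)/(-3) = -1252698797.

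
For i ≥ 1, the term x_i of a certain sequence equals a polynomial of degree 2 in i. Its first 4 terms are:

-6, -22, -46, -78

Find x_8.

1st diffs: -16, -24, -32.
2nd diffs: -8, -8 (constant).
Newton forward-difference form: x_i = -6 + (-16)·C(i-1,1) + (-8)·C(i-1,2).
At i = 8: i-1 = 7, so x_8 = -6 - 112 - 168 = -286.

-286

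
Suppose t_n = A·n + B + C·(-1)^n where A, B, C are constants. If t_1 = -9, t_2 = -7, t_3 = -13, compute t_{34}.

-71

Plug in n = 1, 2, 3: A + B - C = -9; 2A + B + C = -7; 3A + B - C = -13.
Subtracting the first from the second: A + 2C = 2.
Subtracting the second from the third: A - 2C = -6.
Solving: C = 2, A = -2, then B = -5.
Therefore t_{34} = -68 + (-5) + 2·1 = -71.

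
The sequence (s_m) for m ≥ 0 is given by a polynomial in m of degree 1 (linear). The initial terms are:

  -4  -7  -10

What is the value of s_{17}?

1st diffs: -3, -3 (constant).
So s_m = -3m - 4.
Evaluating at m = 17 gives s_{17} = -55.

-55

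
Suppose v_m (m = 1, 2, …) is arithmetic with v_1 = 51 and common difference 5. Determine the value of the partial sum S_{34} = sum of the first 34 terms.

4539

v_m = 51 + (m - 1)·5.
v_{34} = 216; S = 34·(51 + 216)/2 = 4539.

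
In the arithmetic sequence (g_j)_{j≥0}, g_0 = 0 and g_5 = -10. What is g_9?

-18

Common difference d = (-10 - 0) / (5 - 0) = -2.
g_j = 0 + (j - 0)·(-2).
g_9 = 0 + 9·(-2) = -18.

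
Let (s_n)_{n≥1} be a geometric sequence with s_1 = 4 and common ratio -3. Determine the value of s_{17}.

172186884

s_n = 4·(-3)^(n-1).
s_{17} = 4·(-3)^16 = 172186884.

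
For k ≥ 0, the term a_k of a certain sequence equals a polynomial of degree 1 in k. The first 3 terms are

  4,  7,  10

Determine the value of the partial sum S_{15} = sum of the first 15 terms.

375

1st diffs: 3, 3 (constant).
So a_k = 3k + 4.
Continuing: …, 13, 16, 19, 22, …, a_{14} = 46.
Summing k = 0..14 (15 terms) gives 375.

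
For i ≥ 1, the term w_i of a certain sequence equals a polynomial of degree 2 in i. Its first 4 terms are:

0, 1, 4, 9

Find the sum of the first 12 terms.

506

1st diffs: 1, 3, 5.
2nd diffs: 2, 2 (constant).
Newton forward-difference form: w_i = 1·C(i-1,1) + 2·C(i-1,2).
Continuing: …, 16, 25, 36, 49, …, w_{12} = 121.
Summing i = 1..12 (12 terms) gives 506.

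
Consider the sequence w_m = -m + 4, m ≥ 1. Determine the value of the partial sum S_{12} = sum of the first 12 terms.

Over m = 1..12: Σm = 78.
Total = (-1)·78 + (4)·12 = -30.

-30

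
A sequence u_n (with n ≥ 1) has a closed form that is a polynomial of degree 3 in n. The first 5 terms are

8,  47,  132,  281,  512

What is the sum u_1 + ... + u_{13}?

29172

1st diffs: 39, 85, 149, 231.
2nd diffs: 46, 64, 82.
3rd diffs: 18, 18 (constant).
Newton forward-difference form: u_n = 8 + 39·C(n-1,1) + 46·C(n-1,2) + 18·C(n-1,3).
Continuing: …, 843, 1292, 1877, 2616, …, u_{13} = 7472.
Summing n = 1..13 (13 terms) gives 29172.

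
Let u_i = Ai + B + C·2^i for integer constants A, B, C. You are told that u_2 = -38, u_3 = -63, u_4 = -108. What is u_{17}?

Write the equations: 2A + B + 4C = -38; 3A + B + 8C = -63; 4A + B + 16C = -108.
Subtracting the first from the second: A + 4C = -25.
Subtracting the second from the third: A + 8C = -45.
Solving: C = -5, A = -5, then B = -8.
Therefore u_{17} = -85 + (-8) + (-5)·131072 = -655453.

-655453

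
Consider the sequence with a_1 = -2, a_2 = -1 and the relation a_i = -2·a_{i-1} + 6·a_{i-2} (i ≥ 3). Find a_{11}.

Applying the relation repeatedly:
a_3 = -10; a_4 = 14; a_5 = -88; a_6 = 260; a_7 = -1048; a_8 = 3656; a_9 = -13600; a_{10} = 49136; a_{11} = -179872.

-179872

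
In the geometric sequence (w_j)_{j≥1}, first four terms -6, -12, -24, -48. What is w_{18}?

-786432

Common ratio r = 2.
w_j = (-6)·2^(j-1).
w_{18} = (-6)·2^17 = -786432.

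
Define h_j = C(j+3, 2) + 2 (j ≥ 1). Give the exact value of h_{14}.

C(17, 2) = 136, so h_{14} = 138.

138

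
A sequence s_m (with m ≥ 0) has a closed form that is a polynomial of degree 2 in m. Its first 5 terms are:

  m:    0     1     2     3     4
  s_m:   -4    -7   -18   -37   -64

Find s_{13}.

-667

1st diffs: -3, -11, -19, -27.
2nd diffs: -8, -8, -8 (constant).
Newton forward-difference form: s_m = -4 + (-3)·C(m,1) + (-8)·C(m,2).
At m = 13: m = 13, so s_{13} = -4 - 39 - 624 = -667.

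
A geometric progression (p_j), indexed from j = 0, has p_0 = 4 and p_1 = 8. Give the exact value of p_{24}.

Common ratio r = 2.
p_j = 4·2^(j-0).
p_{24} = 4·2^24 = 67108864.

67108864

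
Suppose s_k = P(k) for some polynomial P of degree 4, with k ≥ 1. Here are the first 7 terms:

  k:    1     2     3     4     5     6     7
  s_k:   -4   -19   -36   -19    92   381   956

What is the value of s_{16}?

48701

1st diffs: -15, -17, 17, 111, 289, 575.
2nd diffs: -2, 34, 94, 178, 286.
3rd diffs: 36, 60, 84, 108.
4th diffs: 24, 24, 24 (constant).
Newton forward-difference form: s_k = -4 + (-15)·C(k-1,1) + (-2)·C(k-1,2) + 36·C(k-1,3) + 24·C(k-1,4).
At k = 16: k-1 = 15, so s_{16} = -4 - 225 - 210 + 16380 + 32760 = 48701.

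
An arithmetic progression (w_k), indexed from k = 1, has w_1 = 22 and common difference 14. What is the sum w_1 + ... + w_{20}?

w_k = 22 + (k - 1)·14.
w_{20} = 288; S = 20·(22 + 288)/2 = 3100.

3100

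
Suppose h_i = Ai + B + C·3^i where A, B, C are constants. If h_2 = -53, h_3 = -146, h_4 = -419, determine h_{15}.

-71744582

The three given values yield: 2A + B + 9C = -53; 3A + B + 27C = -146; 4A + B + 81C = -419.
Subtracting the first from the second: A + 18C = -93.
Subtracting the second from the third: A + 54C = -273.
Solving: C = -5, A = -3, then B = -2.
Therefore h_{15} = -45 + (-2) + (-5)·14348907 = -71744582.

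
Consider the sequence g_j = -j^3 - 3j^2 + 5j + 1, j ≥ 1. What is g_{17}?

g_{17} = -1·17^3 - 3·17^2 + 5·17 + 1 = -5694.

-5694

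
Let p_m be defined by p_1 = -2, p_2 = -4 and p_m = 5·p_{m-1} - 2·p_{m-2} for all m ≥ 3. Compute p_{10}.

Step forward from the initial values:
p_3 = -16  p_4 = -72  p_5 = -328  p_6 = -1496  p_7 = -6824  p_8 = -31128  p_9 = -141992  p_{10} = -647704.

-647704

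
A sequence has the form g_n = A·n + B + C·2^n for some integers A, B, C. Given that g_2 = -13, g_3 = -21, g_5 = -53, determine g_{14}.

-16441

At n = 2, 3, 5: 2A + B + 4C = -13; 3A + B + 8C = -21; 5A + B + 32C = -53.
Subtracting the first from the second: A + 4C = -8.
Subtracting the second from the third: 2A + 24C = -32.
Solving: C = -1, A = -4, then B = -1.
Therefore g_{14} = -56 + (-1) + (-1)·16384 = -16441.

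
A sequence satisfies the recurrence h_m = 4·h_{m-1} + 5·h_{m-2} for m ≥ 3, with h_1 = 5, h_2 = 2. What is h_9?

Step forward from the initial values:
h_3 = 33, h_4 = 142, h_5 = 733, h_6 = 3642, h_7 = 18233, h_8 = 91142, h_9 = 455733.
(Characteristic roots are 5 and -1.)

455733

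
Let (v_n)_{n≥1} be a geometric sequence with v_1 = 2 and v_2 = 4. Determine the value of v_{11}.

Common ratio r = 2.
v_n = 2·2^(n-1).
v_{11} = 2·2^10 = 2048.

2048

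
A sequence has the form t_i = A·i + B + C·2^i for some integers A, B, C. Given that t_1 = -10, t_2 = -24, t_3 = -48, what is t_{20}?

-5242956

Plug in i = 1, 2, 3: A + B + 2C = -10; 2A + B + 4C = -24; 3A + B + 8C = -48.
Subtracting the first from the second: A + 2C = -14.
Subtracting the second from the third: A + 4C = -24.
Solving: C = -5, A = -4, then B = 4.
Hence t_{20} = -4·20 + 4 + (-5)·1048576 = -5242956.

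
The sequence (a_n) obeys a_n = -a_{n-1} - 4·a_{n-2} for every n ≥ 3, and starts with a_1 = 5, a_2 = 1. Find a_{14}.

-8807

Iterate the recurrence:
a_3 = -21; a_4 = 17; a_5 = 67; …; a_{11} = 3115; a_{12} = 7089; a_{13} = -19549; a_{14} = -8807.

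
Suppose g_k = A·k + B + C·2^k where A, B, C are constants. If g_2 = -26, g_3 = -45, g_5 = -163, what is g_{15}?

-163833

Write the equations: 2A + B + 4C = -26; 3A + B + 8C = -45; 5A + B + 32C = -163.
Subtracting the first from the second: A + 4C = -19.
Subtracting the second from the third: 2A + 24C = -118.
Solving: C = -5, A = 1, then B = -8.
So g_k = 1·k + (-8) + (-5)·2^k; at k=15 this is -163833.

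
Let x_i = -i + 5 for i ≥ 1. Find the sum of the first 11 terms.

-11

Over i = 1..11: Σi = 66.
Total = (-1)·66 + (5)·11 = -11.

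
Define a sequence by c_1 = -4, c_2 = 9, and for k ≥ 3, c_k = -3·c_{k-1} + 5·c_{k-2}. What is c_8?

58221

Applying the relation repeatedly:
c_3 = -47  c_4 = 186  c_5 = -793  c_6 = 3309  c_7 = -13892  c_8 = 58221.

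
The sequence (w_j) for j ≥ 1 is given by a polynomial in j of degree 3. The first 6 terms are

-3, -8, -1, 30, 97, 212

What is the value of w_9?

965

1st diffs: -5, 7, 31, 67, 115.
2nd diffs: 12, 24, 36, 48.
3rd diffs: 12, 12, 12 (constant).
Newton forward-difference form: w_j = -3 + (-5)·C(j-1,1) + 12·C(j-1,2) + 12·C(j-1,3).
At j = 9: j-1 = 8, so w_9 = -3 - 40 + 336 + 672 = 965.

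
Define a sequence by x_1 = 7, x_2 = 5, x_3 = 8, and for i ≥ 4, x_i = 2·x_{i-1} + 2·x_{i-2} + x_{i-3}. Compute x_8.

1989

Compute successive terms:
x_4 = 33; x_5 = 87; x_6 = 248; x_7 = 703; x_8 = 1989.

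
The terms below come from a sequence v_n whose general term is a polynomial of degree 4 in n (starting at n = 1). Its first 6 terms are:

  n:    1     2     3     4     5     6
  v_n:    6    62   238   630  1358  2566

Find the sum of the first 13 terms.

138294

1st diffs: 56, 176, 392, 728, 1208.
2nd diffs: 120, 216, 336, 480.
3rd diffs: 96, 120, 144.
4th diffs: 24, 24 (constant).
So v_n = n^4 + 6n^3 - n^2 + 2n - 2.
Continuing: …, 4422, 7118, 10870, 15918, …, v_{13} = 41598.
Summing n = 1..13 (13 terms) gives 138294.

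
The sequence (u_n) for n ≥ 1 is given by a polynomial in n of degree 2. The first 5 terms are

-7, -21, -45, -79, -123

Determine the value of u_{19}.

-1789

1st diffs: -14, -24, -34, -44.
2nd diffs: -10, -10, -10 (constant).
Newton forward-difference form: u_n = -7 + (-14)·C(n-1,1) + (-10)·C(n-1,2).
At n = 19: n-1 = 18, so u_{19} = -7 - 252 - 1530 = -1789.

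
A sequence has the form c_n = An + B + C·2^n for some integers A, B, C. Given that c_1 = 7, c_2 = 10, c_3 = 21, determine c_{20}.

The three given values yield: A + B + 2C = 7; 2A + B + 4C = 10; 3A + B + 8C = 21.
Subtracting the first from the second: A + 2C = 3.
Subtracting the second from the third: A + 4C = 11.
Solving: C = 4, A = -5, then B = 4.
Therefore c_{20} = -100 + 4 + 4·1048576 = 4194208.

4194208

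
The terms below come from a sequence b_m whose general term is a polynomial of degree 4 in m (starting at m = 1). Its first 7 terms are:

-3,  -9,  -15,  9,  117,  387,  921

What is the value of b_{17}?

1st diffs: -6, -6, 24, 108, 270, 534.
2nd diffs: 0, 30, 84, 162, 264.
3rd diffs: 30, 54, 78, 102.
4th diffs: 24, 24, 24 (constant).
Newton forward-difference form: b_m = -3 + (-6)·C(m-1,1) + 30·C(m-1,3) + 24·C(m-1,4).
At m = 17: m-1 = 16, so b_{17} = -3 - 96 + 16800 + 43680 = 60381.

60381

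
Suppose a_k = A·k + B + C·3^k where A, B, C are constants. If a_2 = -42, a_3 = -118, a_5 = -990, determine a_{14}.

-19131930

The three given values yield: 2A + B + 9C = -42; 3A + B + 27C = -118; 5A + B + 243C = -990.
Subtracting the first from the second: A + 18C = -76.
Subtracting the second from the third: 2A + 216C = -872.
Solving: C = -4, A = -4, then B = 2.
Therefore a_{14} = -56 + 2 + (-4)·4782969 = -19131930.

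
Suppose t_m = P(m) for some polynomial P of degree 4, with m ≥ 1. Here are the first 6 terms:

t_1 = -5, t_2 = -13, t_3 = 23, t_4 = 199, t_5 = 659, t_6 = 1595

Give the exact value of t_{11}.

23495

1st diffs: -8, 36, 176, 460, 936.
2nd diffs: 44, 140, 284, 476.
3rd diffs: 96, 144, 192.
4th diffs: 48, 48 (constant).
Newton forward-difference form: t_m = -5 + (-8)·C(m-1,1) + 44·C(m-1,2) + 96·C(m-1,3) + 48·C(m-1,4).
At m = 11: m-1 = 10, so t_{11} = -5 - 80 + 1980 + 11520 + 10080 = 23495.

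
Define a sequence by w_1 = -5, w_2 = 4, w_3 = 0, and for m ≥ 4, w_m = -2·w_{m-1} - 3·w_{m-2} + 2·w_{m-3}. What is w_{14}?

Compute successive terms:
w_4 = -22;  w_5 = 52;  w_6 = -38;  …;  w_{11} = 3588;  w_{12} = -7326;  w_{13} = 3140;  w_{14} = 22874.

22874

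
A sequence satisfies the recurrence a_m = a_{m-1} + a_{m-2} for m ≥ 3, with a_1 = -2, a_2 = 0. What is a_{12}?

-110

a_3 = -2  a_4 = -2  a_5 = -4  a_6 = -6  a_7 = -10  a_8 = -16  a_9 = -26  a_{10} = -42  a_{11} = -68  a_{12} = -110.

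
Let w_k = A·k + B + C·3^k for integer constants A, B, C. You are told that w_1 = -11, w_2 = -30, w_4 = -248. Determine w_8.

Write the equations: A + B + 3C = -11; 2A + B + 9C = -30; 4A + B + 81C = -248.
Subtracting the first from the second: A + 6C = -19.
Subtracting the second from the third: 2A + 72C = -218.
Solving: C = -3, A = -1, then B = -1.
Therefore w_8 = -8 + (-1) + (-3)·6561 = -19692.

-19692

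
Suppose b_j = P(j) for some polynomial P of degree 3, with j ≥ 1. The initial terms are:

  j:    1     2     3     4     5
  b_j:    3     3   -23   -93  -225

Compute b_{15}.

-8915

1st diffs: 0, -26, -70, -132.
2nd diffs: -26, -44, -62.
3rd diffs: -18, -18 (constant).
Newton forward-difference form: b_j = 3 + (-26)·C(j-1,2) + (-18)·C(j-1,3).
At j = 15: j-1 = 14, so b_{15} = 3 - 2366 - 6552 = -8915.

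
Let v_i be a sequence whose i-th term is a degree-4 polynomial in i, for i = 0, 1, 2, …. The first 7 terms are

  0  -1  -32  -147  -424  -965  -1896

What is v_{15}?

1st diffs: -1, -31, -115, -277, -541, -931.
2nd diffs: -30, -84, -162, -264, -390.
3rd diffs: -54, -78, -102, -126.
4th diffs: -24, -24, -24 (constant).
Newton forward-difference form: v_i = (-1)·C(i,1) + (-30)·C(i,2) + (-54)·C(i,3) + (-24)·C(i,4).
At i = 15: i = 15, so v_{15} = -15 - 3150 - 24570 - 32760 = -60495.

-60495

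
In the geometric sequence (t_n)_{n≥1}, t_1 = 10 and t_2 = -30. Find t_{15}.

Common ratio r = -3.
t_n = 10·(-3)^(n-1).
t_{15} = 10·(-3)^14 = 47829690.

47829690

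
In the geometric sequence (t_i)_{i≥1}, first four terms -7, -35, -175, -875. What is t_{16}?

-213623046875

Common ratio r = 5.
t_i = (-7)·5^(i-1).
t_{16} = (-7)·5^15 = -213623046875.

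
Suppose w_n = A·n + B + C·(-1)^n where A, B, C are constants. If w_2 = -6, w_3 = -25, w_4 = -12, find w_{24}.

-72

Plug in n = 2, 3, 4: 2A + B + C = -6; 3A + B - C = -25; 4A + B + C = -12.
Subtracting the first from the second: A - 2C = -19.
Subtracting the second from the third: A + 2C = 13.
Solving: C = 8, A = -3, then B = -8.
So w_n = -3·n + (-8) + 8·(-1)^n; at n=24 this is -72.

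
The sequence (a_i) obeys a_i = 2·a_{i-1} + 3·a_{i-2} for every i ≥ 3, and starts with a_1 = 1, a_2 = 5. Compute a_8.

Iterate the recurrence:
a_3 = 13; a_4 = 41; a_5 = 121; a_6 = 365; a_7 = 1093; a_8 = 3281.
(Characteristic roots are 3 and -1.)

3281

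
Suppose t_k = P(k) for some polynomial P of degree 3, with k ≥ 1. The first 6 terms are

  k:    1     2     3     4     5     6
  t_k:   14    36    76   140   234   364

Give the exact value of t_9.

1st diffs: 22, 40, 64, 94, 130.
2nd diffs: 18, 24, 30, 36.
3rd diffs: 6, 6, 6 (constant).
So t_k = k^3 + 3k^2 + 6k + 4.
Evaluating at k = 9 gives t_9 = 1030.

1030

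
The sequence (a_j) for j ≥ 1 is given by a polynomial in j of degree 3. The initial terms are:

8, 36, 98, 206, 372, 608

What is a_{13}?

5228

1st diffs: 28, 62, 108, 166, 236.
2nd diffs: 34, 46, 58, 70.
3rd diffs: 12, 12, 12 (constant).
Newton forward-difference form: a_j = 8 + 28·C(j-1,1) + 34·C(j-1,2) + 12·C(j-1,3).
At j = 13: j-1 = 12, so a_{13} = 8 + 336 + 2244 + 2640 = 5228.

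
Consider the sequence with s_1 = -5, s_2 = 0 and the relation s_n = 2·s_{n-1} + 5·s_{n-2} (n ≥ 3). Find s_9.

Step forward from the initial values:
s_3 = -25;  s_4 = -50;  s_5 = -225;  s_6 = -700;  s_7 = -2525;  s_8 = -8550;  s_9 = -29725.

-29725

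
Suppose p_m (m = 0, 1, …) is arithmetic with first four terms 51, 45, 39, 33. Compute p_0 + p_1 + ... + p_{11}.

216

Common difference d = -6.
p_m = 51 + (m - 0)·(-6).
p_{11} = -15; S = 12·(51 + (-15))/2 = 216.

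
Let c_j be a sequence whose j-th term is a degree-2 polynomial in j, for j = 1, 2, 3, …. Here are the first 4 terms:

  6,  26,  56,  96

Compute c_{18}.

1706

1st diffs: 20, 30, 40.
2nd diffs: 10, 10 (constant).
Newton forward-difference form: c_j = 6 + 20·C(j-1,1) + 10·C(j-1,2).
At j = 18: j-1 = 17, so c_{18} = 6 + 340 + 1360 = 1706.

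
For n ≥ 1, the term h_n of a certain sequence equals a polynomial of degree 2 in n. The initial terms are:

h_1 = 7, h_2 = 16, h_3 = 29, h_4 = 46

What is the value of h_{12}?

326

1st diffs: 9, 13, 17.
2nd diffs: 4, 4 (constant).
Newton forward-difference form: h_n = 7 + 9·C(n-1,1) + 4·C(n-1,2).
At n = 12: n-1 = 11, so h_{12} = 7 + 99 + 220 = 326.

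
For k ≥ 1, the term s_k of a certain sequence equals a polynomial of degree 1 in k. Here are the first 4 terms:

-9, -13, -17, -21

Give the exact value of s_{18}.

-77

1st diffs: -4, -4, -4 (constant).
So s_k = -4k - 5.
Evaluating at k = 18 gives s_{18} = -77.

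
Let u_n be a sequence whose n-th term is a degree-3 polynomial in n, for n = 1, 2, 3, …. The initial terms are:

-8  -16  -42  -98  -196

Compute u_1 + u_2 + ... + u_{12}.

1st diffs: -8, -26, -56, -98.
2nd diffs: -18, -30, -42.
3rd diffs: -12, -12 (constant).
Newton forward-difference form: u_n = -8 + (-8)·C(n-1,1) + (-18)·C(n-1,2) + (-12)·C(n-1,3).
Continuing: …, -348, -566, -862, -1248, …, u_{12} = -3066.
Summing n = 1..12 (12 terms) gives -10524.

-10524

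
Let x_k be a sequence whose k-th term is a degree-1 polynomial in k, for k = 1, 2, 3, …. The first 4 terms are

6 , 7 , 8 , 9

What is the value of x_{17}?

22

1st diffs: 1, 1, 1 (constant).
So x_k = k + 5.
Evaluating at k = 17 gives x_{17} = 22.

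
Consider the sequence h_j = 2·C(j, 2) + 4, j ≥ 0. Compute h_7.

46

C(7, 2) = 21, so h_7 = 46.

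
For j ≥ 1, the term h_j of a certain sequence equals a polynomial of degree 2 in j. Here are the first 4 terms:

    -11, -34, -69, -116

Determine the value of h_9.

-531

1st diffs: -23, -35, -47.
2nd diffs: -12, -12 (constant).
Newton forward-difference form: h_j = -11 + (-23)·C(j-1,1) + (-12)·C(j-1,2).
At j = 9: j-1 = 8, so h_9 = -11 - 184 - 336 = -531.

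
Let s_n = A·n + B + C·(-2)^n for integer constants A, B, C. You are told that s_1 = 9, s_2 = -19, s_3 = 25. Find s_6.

-275

At n = 1, 2, 3: A + B - 2C = 9; 2A + B + 4C = -19; 3A + B - 8C = 25.
Subtracting the first from the second: A + 6C = -28.
Subtracting the second from the third: A - 12C = 44.
Solving: C = -4, A = -4, then B = 5.
Therefore s_6 = -24 + 5 + (-4)·64 = -275.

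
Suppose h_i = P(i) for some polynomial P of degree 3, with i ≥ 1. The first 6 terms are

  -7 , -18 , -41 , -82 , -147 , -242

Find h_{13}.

-2251

1st diffs: -11, -23, -41, -65, -95.
2nd diffs: -12, -18, -24, -30.
3rd diffs: -6, -6, -6 (constant).
So h_i = -i^3 - 4i - 2.
Evaluating at i = 13 gives h_{13} = -2251.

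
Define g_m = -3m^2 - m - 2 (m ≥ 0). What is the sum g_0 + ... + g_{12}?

-2054

Over m = 0..12: Σm = 78, Σm² = 650.
Total = (-3)·650 + (-1)·78 + (-2)·13 = -2054.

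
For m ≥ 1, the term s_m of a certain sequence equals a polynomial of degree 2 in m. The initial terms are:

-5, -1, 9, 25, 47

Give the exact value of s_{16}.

1st diffs: 4, 10, 16, 22.
2nd diffs: 6, 6, 6 (constant).
Newton forward-difference form: s_m = -5 + 4·C(m-1,1) + 6·C(m-1,2).
At m = 16: m-1 = 15, so s_{16} = -5 + 60 + 630 = 685.

685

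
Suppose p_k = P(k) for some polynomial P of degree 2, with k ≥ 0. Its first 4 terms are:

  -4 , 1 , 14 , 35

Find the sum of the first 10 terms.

1st diffs: 5, 13, 21.
2nd diffs: 8, 8 (constant).
Newton forward-difference form: p_k = -4 + 5·C(k,1) + 8·C(k,2).
Continuing: …, 64, 101, 146, 199, …, p_9 = 329.
Summing k = 0..9 (10 terms) gives 1145.

1145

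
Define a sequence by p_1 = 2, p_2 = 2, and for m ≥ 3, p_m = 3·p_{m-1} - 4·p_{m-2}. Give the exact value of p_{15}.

Iterate the recurrence:
p_3 = -2;  p_4 = -14;  p_5 = -34;  …;  p_{12} = -1934;  p_{13} = -8098;  p_{14} = -16558;  p_{15} = -17282.

-17282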